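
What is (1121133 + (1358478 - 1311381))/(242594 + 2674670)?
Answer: 83445/208376 ≈ 0.40045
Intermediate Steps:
(1121133 + (1358478 - 1311381))/(242594 + 2674670) = (1121133 + 47097)/2917264 = 1168230*(1/2917264) = 83445/208376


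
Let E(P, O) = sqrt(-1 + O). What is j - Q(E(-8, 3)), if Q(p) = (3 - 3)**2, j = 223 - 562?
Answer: -339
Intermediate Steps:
j = -339
Q(p) = 0 (Q(p) = 0**2 = 0)
j - Q(E(-8, 3)) = -339 - 1*0 = -339 + 0 = -339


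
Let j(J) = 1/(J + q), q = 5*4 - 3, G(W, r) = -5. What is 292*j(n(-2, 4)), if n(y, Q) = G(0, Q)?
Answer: 73/3 ≈ 24.333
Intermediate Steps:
q = 17 (q = 20 - 3 = 17)
n(y, Q) = -5
j(J) = 1/(17 + J) (j(J) = 1/(J + 17) = 1/(17 + J))
292*j(n(-2, 4)) = 292/(17 - 5) = 292/12 = 292*(1/12) = 73/3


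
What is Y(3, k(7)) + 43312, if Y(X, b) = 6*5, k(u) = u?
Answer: 43342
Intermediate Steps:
Y(X, b) = 30
Y(3, k(7)) + 43312 = 30 + 43312 = 43342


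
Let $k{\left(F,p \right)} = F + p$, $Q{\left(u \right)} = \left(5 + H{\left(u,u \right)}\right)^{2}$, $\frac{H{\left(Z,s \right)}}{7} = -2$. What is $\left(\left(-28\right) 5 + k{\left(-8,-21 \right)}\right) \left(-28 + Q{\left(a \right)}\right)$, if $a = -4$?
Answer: $-8957$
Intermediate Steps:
$H{\left(Z,s \right)} = -14$ ($H{\left(Z,s \right)} = 7 \left(-2\right) = -14$)
$Q{\left(u \right)} = 81$ ($Q{\left(u \right)} = \left(5 - 14\right)^{2} = \left(-9\right)^{2} = 81$)
$\left(\left(-28\right) 5 + k{\left(-8,-21 \right)}\right) \left(-28 + Q{\left(a \right)}\right) = \left(\left(-28\right) 5 - 29\right) \left(-28 + 81\right) = \left(-140 - 29\right) 53 = \left(-169\right) 53 = -8957$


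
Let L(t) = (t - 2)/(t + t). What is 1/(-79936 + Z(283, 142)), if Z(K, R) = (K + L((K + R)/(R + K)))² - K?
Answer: -4/1651 ≈ -0.0024228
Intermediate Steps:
L(t) = (-2 + t)/(2*t) (L(t) = (-2 + t)/((2*t)) = (-2 + t)*(1/(2*t)) = (-2 + t)/(2*t))
Z(K, R) = (-½ + K)² - K (Z(K, R) = (K + (-2 + (K + R)/(R + K))/(2*(((K + R)/(R + K)))))² - K = (K + (-2 + (K + R)/(K + R))/(2*(((K + R)/(K + R)))))² - K = (K + (½)*(-2 + 1)/1)² - K = (K + (½)*1*(-1))² - K = (K - ½)² - K = (-½ + K)² - K)
1/(-79936 + Z(283, 142)) = 1/(-79936 + (¼ + 283² - 2*283)) = 1/(-79936 + (¼ + 80089 - 566)) = 1/(-79936 + 318093/4) = 1/(-1651/4) = -4/1651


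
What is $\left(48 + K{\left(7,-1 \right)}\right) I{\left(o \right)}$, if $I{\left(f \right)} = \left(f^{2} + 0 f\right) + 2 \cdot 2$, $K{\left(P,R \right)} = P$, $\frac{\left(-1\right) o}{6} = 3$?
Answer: $18040$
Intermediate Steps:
$o = -18$ ($o = \left(-6\right) 3 = -18$)
$I{\left(f \right)} = 4 + f^{2}$ ($I{\left(f \right)} = \left(f^{2} + 0\right) + 4 = f^{2} + 4 = 4 + f^{2}$)
$\left(48 + K{\left(7,-1 \right)}\right) I{\left(o \right)} = \left(48 + 7\right) \left(4 + \left(-18\right)^{2}\right) = 55 \left(4 + 324\right) = 55 \cdot 328 = 18040$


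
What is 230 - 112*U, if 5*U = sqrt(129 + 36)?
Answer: 230 - 112*sqrt(165)/5 ≈ -57.733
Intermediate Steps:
U = sqrt(165)/5 (U = sqrt(129 + 36)/5 = sqrt(165)/5 ≈ 2.5690)
230 - 112*U = 230 - 112*sqrt(165)/5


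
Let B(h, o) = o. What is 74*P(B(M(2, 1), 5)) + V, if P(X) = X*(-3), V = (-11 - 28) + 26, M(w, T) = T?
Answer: -1123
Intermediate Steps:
V = -13 (V = -39 + 26 = -13)
P(X) = -3*X
74*P(B(M(2, 1), 5)) + V = 74*(-3*5) - 13 = 74*(-15) - 13 = -1110 - 13 = -1123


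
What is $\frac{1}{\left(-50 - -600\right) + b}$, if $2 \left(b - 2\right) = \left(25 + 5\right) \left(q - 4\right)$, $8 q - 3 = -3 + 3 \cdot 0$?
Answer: $\frac{1}{492} \approx 0.0020325$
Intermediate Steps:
$q = 0$ ($q = \frac{3}{8} + \frac{-3 + 3 \cdot 0}{8} = \frac{3}{8} + \frac{-3 + 0}{8} = \frac{3}{8} + \frac{1}{8} \left(-3\right) = \frac{3}{8} - \frac{3}{8} = 0$)
$b = -58$ ($b = 2 + \frac{\left(25 + 5\right) \left(0 - 4\right)}{2} = 2 + \frac{30 \left(-4\right)}{2} = 2 + \frac{1}{2} \left(-120\right) = 2 - 60 = -58$)
$\frac{1}{\left(-50 - -600\right) + b} = \frac{1}{\left(-50 - -600\right) - 58} = \frac{1}{\left(-50 + 600\right) - 58} = \frac{1}{550 - 58} = \frac{1}{492}$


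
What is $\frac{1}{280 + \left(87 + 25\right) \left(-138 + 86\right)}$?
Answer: $- \frac{1}{5544} \approx -0.00018038$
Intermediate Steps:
$\frac{1}{280 + \left(87 + 25\right) \left(-138 + 86\right)} = \frac{1}{280 + 112 \left(-52\right)} = \frac{1}{280 - 5824} = \frac{1}{-5544} = - \frac{1}{5544}$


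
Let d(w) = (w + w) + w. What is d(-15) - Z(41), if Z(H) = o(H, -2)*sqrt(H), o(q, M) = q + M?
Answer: -45 - 39*sqrt(41) ≈ -294.72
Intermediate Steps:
o(q, M) = M + q
Z(H) = sqrt(H)*(-2 + H) (Z(H) = (-2 + H)*sqrt(H) = sqrt(H)*(-2 + H))
d(w) = 3*w (d(w) = 2*w + w = 3*w)
d(-15) - Z(41) = 3*(-15) - sqrt(41)*(-2 + 41) = -45 - sqrt(41)*39 = -45 - 39*sqrt(41)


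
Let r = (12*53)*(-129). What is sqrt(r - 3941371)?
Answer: I*sqrt(4023415) ≈ 2005.8*I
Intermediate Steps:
r = -82044 (r = 636*(-129) = -82044)
sqrt(r - 3941371) = sqrt(-82044 - 3941371) = sqrt(-4023415) = I*sqrt(4023415)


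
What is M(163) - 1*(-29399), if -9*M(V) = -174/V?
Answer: 14376169/489 ≈ 29399.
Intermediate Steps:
M(V) = 58/(3*V) (M(V) = -(-58)/(3*V) = 58/(3*V))
M(163) - 1*(-29399) = (58/3)/163 - 1*(-29399) = (58/3)*(1/163) + 29399 = 58/489 + 29399 = 14376169/489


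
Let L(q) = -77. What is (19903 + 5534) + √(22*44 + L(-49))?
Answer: 25437 + 9*√11 ≈ 25467.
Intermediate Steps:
(19903 + 5534) + √(22*44 + L(-49)) = (19903 + 5534) + √(22*44 - 77) = 25437 + √(968 - 77) = 25437 + √891 = 25437 + 9*√11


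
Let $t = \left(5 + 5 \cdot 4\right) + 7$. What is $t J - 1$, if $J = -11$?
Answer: $-353$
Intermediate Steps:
$t = 32$ ($t = \left(5 + 20\right) + 7 = 25 + 7 = 32$)
$t J - 1 = 32 \left(-11\right) - 1 = -352 - 1 = -353$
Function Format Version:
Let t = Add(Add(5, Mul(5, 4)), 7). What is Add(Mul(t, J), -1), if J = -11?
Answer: -353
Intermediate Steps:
t = 32 (t = Add(Add(5, 20), 7) = Add(25, 7) = 32)
Add(Mul(t, J), -1) = Add(Mul(32, -11), -1) = Add(-352, -1) = -353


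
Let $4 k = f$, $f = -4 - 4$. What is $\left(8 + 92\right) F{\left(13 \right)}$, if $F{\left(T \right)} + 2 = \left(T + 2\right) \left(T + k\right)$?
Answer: $16300$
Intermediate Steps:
$f = -8$
$k = -2$ ($k = \frac{1}{4} \left(-8\right) = -2$)
$F{\left(T \right)} = -2 + \left(-2 + T\right) \left(2 + T\right)$ ($F{\left(T \right)} = -2 + \left(T + 2\right) \left(T - 2\right) = -2 + \left(2 + T\right) \left(-2 + T\right) = -2 + \left(-2 + T\right) \left(2 + T\right)$)
$\left(8 + 92\right) F{\left(13 \right)} = \left(8 + 92\right) \left(-6 + 13^{2}\right) = 100 \left(-6 + 169\right) = 100 \cdot 163 = 16300$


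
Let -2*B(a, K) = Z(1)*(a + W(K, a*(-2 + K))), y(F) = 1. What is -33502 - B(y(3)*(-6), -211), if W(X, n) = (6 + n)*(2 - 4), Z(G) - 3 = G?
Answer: -38650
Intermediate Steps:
Z(G) = 3 + G
W(X, n) = -12 - 2*n (W(X, n) = (6 + n)*(-2) = -12 - 2*n)
B(a, K) = 24 - 2*a + 4*a*(-2 + K) (B(a, K) = -(3 + 1)*(a + (-12 - 2*a*(-2 + K)))/2 = -2*(a + (-12 - 2*a*(-2 + K))) = -2*(-12 + a - 2*a*(-2 + K)) = -(-48 + 4*a - 8*a*(-2 + K))/2 = 24 - 2*a + 4*a*(-2 + K))
-33502 - B(y(3)*(-6), -211) = -33502 - (24 - 10*(-6) + 4*(-211)*(1*(-6))) = -33502 - (24 - 10*(-6) + 4*(-211)*(-6)) = -33502 - (24 + 60 + 5064) = -33502 - 1*5148 = -33502 - 5148 = -38650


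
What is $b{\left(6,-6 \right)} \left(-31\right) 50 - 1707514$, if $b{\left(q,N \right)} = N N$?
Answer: $-1763314$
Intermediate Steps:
$b{\left(q,N \right)} = N^{2}$
$b{\left(6,-6 \right)} \left(-31\right) 50 - 1707514 = \left(-6\right)^{2} \left(-31\right) 50 - 1707514 = 36 \left(-31\right) 50 - 1707514 = \left(-1116\right) 50 - 1707514 = -55800 - 1707514 = -1763314$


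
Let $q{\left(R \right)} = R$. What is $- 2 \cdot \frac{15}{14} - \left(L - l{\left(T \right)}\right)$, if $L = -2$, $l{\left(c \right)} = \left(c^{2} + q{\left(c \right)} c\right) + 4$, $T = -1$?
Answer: $\frac{41}{7} \approx 5.8571$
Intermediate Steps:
$l{\left(c \right)} = 4 + 2 c^{2}$ ($l{\left(c \right)} = \left(c^{2} + c c\right) + 4 = \left(c^{2} + c^{2}\right) + 4 = 2 c^{2} + 4 = 4 + 2 c^{2}$)
$- 2 \cdot \frac{15}{14} - \left(L - l{\left(T \right)}\right) = - 2 \cdot \frac{15}{14} + \left(\left(4 + 2 \left(-1\right)^{2}\right) - -2\right) = - 2 \cdot 15 \cdot \frac{1}{14} + \left(\left(4 + 2 \cdot 1\right) + 2\right) = \left(-2\right) \frac{15}{14} + \left(\left(4 + 2\right) + 2\right) = - \frac{15}{7} + \left(6 + 2\right) = - \frac{15}{7} + 8 = \frac{41}{7}$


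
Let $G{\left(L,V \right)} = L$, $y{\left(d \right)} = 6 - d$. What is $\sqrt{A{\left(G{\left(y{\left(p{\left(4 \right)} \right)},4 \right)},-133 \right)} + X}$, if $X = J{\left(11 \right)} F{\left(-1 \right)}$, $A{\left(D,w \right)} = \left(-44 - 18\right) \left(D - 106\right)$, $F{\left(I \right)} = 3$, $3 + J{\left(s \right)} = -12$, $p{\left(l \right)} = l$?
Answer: $\sqrt{6403} \approx 80.019$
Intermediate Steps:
$J{\left(s \right)} = -15$ ($J{\left(s \right)} = -3 - 12 = -15$)
$A{\left(D,w \right)} = 6572 - 62 D$ ($A{\left(D,w \right)} = - 62 \left(-106 + D\right) = 6572 - 62 D$)
$X = -45$ ($X = \left(-15\right) 3 = -45$)
$\sqrt{A{\left(G{\left(y{\left(p{\left(4 \right)} \right)},4 \right)},-133 \right)} + X} = \sqrt{\left(6572 - 62 \left(6 - 4\right)\right) - 45} = \sqrt{\left(6572 - 124\right) - 45} = \sqrt{6448 - 45} = \sqrt{6403}$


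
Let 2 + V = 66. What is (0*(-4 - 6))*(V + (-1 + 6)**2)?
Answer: 0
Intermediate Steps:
V = 64 (V = -2 + 66 = 64)
(0*(-4 - 6))*(V + (-1 + 6)**2) = (0*(-4 - 6))*(64 + (-1 + 6)**2) = (0*(-10))*(64 + 5**2) = 0*(64 + 25) = 0*89 = 0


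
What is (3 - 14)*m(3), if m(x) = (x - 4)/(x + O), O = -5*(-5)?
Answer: 11/28 ≈ 0.39286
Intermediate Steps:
O = 25
m(x) = (-4 + x)/(25 + x) (m(x) = (x - 4)/(x + 25) = (-4 + x)/(25 + x))
(3 - 14)*m(3) = (3 - 14)*((-4 + 3)/(25 + 3)) = -11*(-1)/28 = -11*(-1/28) = 11/28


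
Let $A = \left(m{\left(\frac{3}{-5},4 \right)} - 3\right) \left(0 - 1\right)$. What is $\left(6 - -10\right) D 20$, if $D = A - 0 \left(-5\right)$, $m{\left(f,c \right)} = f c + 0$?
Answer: $1728$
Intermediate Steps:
$m{\left(f,c \right)} = c f$ ($m{\left(f,c \right)} = c f + 0 = c f$)
$A = \frac{27}{5}$ ($A = \left(4 \frac{3}{-5} - 3\right) \left(0 - 1\right) = \left(4 \cdot 3 \left(- \frac{1}{5}\right) - 3\right) \left(-1\right) = \left(4 \left(- \frac{3}{5}\right) - 3\right) \left(-1\right) = \left(- \frac{12}{5} - 3\right) \left(-1\right) = \left(- \frac{27}{5}\right) \left(-1\right) = \frac{27}{5} \approx 5.4$)
$D = \frac{27}{5}$ ($D = \frac{27}{5} - 0 \left(-5\right) = \frac{27}{5} - 0 = \frac{27}{5} + 0 = \frac{27}{5} \approx 5.4$)
$\left(6 - -10\right) D 20 = \left(6 - -10\right) \frac{27}{5} \cdot 20 = \left(6 + 10\right) \frac{27}{5} \cdot 20 = 16 \cdot \frac{27}{5} \cdot 20 = \frac{432}{5} \cdot 20 = 1728$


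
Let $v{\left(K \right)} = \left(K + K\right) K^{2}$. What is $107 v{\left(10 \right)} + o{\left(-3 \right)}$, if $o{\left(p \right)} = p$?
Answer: $213997$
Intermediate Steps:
$v{\left(K \right)} = 2 K^{3}$ ($v{\left(K \right)} = 2 K K^{2} = 2 K^{3}$)
$107 v{\left(10 \right)} + o{\left(-3 \right)} = 107 \cdot 2 \cdot 10^{3} - 3 = 107 \cdot 2 \cdot 1000 - 3 = 107 \cdot 2000 - 3 = 214000 - 3 = 213997$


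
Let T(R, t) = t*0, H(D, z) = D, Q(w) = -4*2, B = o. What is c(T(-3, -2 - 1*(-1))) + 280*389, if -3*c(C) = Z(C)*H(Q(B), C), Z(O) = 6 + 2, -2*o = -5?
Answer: 326824/3 ≈ 1.0894e+5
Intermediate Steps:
o = 5/2 (o = -½*(-5) = 5/2 ≈ 2.5000)
B = 5/2 ≈ 2.5000
Q(w) = -8
Z(O) = 8
T(R, t) = 0
c(C) = 64/3 (c(C) = -8*(-8)/3 = -⅓*(-64) = 64/3)
c(T(-3, -2 - 1*(-1))) + 280*389 = 64/3 + 280*389 = 64/3 + 108920 = 326824/3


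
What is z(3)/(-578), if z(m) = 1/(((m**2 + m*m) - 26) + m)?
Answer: 1/2890 ≈ 0.00034602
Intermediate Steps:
z(m) = 1/(-26 + m + 2*m**2) (z(m) = 1/(((m**2 + m**2) - 26) + m) = 1/((2*m**2 - 26) + m) = 1/((-26 + 2*m**2) + m) = 1/(-26 + m + 2*m**2))
z(3)/(-578) = 1/((-26 + 3 + 2*3**2)*(-578)) = -1/578/(-26 + 3 + 2*9) = -1/578/(-26 + 3 + 18) = -1/578/(-5) = -1/5*(-1/578) = 1/2890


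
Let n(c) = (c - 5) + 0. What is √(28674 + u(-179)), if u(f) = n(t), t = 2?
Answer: √28671 ≈ 169.33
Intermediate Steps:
n(c) = -5 + c (n(c) = (-5 + c) + 0 = -5 + c)
u(f) = -3 (u(f) = -5 + 2 = -3)
√(28674 + u(-179)) = √(28674 - 3) = √28671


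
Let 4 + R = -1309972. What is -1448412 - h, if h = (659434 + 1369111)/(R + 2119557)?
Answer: -1172608863917/809581 ≈ -1.4484e+6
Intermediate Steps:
R = -1309976 (R = -4 - 1309972 = -1309976)
h = 2028545/809581 (h = (659434 + 1369111)/(-1309976 + 2119557) = 2028545/809581 ≈ 2.5057)
-1448412 - h = -1448412 - 1*2028545/809581 = -1448412 - 2028545/809581 = -1172608863917/809581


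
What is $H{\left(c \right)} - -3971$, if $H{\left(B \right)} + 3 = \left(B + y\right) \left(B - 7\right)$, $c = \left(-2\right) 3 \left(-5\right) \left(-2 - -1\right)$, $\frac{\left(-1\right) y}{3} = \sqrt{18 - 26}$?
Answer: $5078 + 222 i \sqrt{2} \approx 5078.0 + 313.96 i$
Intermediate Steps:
$y = - 6 i \sqrt{2}$ ($y = - 3 \sqrt{18 - 26} = - 3 \sqrt{-8} = - 3 \cdot 2 i \sqrt{2} = - 6 i \sqrt{2} \approx - 8.4853 i$)
$c = -30$ ($c = \left(-6\right) \left(-5\right) \left(-2 + 1\right) = 30 \left(-1\right) = -30$)
$H{\left(B \right)} = -3 + \left(-7 + B\right) \left(B - 6 i \sqrt{2}\right)$ ($H{\left(B \right)} = -3 + \left(B - 6 i \sqrt{2}\right) \left(B - 7\right) = -3 + \left(B - 6 i \sqrt{2}\right) \left(-7 + B\right) = -3 + \left(-7 + B\right) \left(B - 6 i \sqrt{2}\right)$)
$H{\left(c \right)} - -3971 = \left(-3 + \left(-30\right)^{2} - -210 + 42 i \sqrt{2} - 6 i \left(-30\right) \sqrt{2}\right) - -3971 = \left(-3 + 900 + 210 + 42 i \sqrt{2} + 180 i \sqrt{2}\right) + 3971 = \left(1107 + 222 i \sqrt{2}\right) + 3971 = 5078 + 222 i \sqrt{2}$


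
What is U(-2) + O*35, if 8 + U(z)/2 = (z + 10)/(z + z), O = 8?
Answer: 260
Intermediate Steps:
U(z) = -16 + (10 + z)/z (U(z) = -16 + 2*((z + 10)/(z + z)) = -16 + 2*((10 + z)/((2*z))) = -16 + 2*((10 + z)*(1/(2*z))) = -16 + 2*((10 + z)/(2*z)) = -16 + (10 + z)/z)
U(-2) + O*35 = (-15 + 10/(-2)) + 8*35 = (-15 + 10*(-½)) + 280 = (-15 - 5) + 280 = -20 + 280 = 260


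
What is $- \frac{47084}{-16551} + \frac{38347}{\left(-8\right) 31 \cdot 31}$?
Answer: $- \frac{8796755}{4104648} \approx -2.1431$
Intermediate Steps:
$- \frac{47084}{-16551} + \frac{38347}{\left(-8\right) 31 \cdot 31} = \left(-47084\right) \left(- \frac{1}{16551}\right) + \frac{38347}{\left(-248\right) 31} = \frac{47084}{16551} + \frac{38347}{-7688} = \frac{47084}{16551} + 38347 \left(- \frac{1}{7688}\right) = \frac{47084}{16551} - \frac{1237}{248} = - \frac{8796755}{4104648}$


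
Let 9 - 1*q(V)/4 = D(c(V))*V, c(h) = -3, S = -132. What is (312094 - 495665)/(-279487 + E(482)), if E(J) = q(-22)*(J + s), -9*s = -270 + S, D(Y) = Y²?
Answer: -183571/156593 ≈ -1.1723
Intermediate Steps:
q(V) = 36 - 36*V (q(V) = 36 - 4*(-3)²*V = 36 - 36*V)
s = 134/3 (s = -(-270 - 132)/9 = -⅑*(-402) = 134/3 ≈ 44.667)
E(J) = 36984 + 828*J (E(J) = (36 - 36*(-22))*(J + 134/3) = (36 + 792)*(134/3 + J) = 828*(134/3 + J) = 36984 + 828*J)
(312094 - 495665)/(-279487 + E(482)) = (312094 - 495665)/(-279487 + (36984 + 828*482)) = -183571/(-279487 + (36984 + 399096)) = -183571/(-279487 + 436080) = -183571/156593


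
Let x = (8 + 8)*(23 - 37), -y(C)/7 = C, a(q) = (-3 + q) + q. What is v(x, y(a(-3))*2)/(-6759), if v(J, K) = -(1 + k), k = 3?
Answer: 4/6759 ≈ 0.00059180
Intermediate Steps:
a(q) = -3 + 2*q
y(C) = -7*C
x = -224 (x = 16*(-14) = -224)
v(J, K) = -4 (v(J, K) = -(1 + 3) = -1*4 = -4)
v(x, y(a(-3))*2)/(-6759) = -4/(-6759) = -4*(-1/6759) = 4/6759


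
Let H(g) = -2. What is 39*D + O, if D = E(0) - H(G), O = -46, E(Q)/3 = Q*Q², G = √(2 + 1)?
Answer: 32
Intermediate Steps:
G = √3 ≈ 1.7320
E(Q) = 3*Q³ (E(Q) = 3*(Q*Q²) = 3*Q³)
D = 2 (D = 3*0³ - 1*(-2) = 3*0 + 2 = 0 + 2 = 2)
39*D + O = 39*2 - 46 = 78 - 46 = 32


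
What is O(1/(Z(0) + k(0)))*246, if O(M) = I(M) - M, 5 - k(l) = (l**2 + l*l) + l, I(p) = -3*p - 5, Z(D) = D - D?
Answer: -7134/5 ≈ -1426.8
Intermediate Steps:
Z(D) = 0
I(p) = -5 - 3*p
k(l) = 5 - l - 2*l**2 (k(l) = 5 - ((l**2 + l*l) + l) = 5 - ((l**2 + l**2) + l) = 5 - (2*l**2 + l) = 5 - (l + 2*l**2) = 5 + (-l - 2*l**2) = 5 - l - 2*l**2)
O(M) = -5 - 4*M (O(M) = (-5 - 3*M) - M = -5 - 4*M)
O(1/(Z(0) + k(0)))*246 = (-5 - 4/(0 + (5 - 1*0 - 2*0**2)))*246 = (-5 - 4/(0 + (5 + 0 - 2*0)))*246 = (-5 - 4/(0 + (5 + 0 + 0)))*246 = (-5 - 4/(0 + 5))*246 = (-5 - 4/5)*246 = -29/5*246 = -7134/5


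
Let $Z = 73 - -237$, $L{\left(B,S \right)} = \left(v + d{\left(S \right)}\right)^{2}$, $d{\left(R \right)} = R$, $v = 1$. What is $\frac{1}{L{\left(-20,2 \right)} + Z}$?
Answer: $\frac{1}{319} \approx 0.0031348$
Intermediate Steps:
$L{\left(B,S \right)} = \left(1 + S\right)^{2}$
$Z = 310$ ($Z = 73 + 237 = 310$)
$\frac{1}{L{\left(-20,2 \right)} + Z} = \frac{1}{\left(1 + 2\right)^{2} + 310} = \frac{1}{3^{2} + 310} = \frac{1}{9 + 310} = \frac{1}{319}$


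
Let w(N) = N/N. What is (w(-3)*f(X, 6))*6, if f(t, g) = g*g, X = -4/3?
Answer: 216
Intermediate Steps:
w(N) = 1
X = -4/3 (X = -4*⅓ = -4/3 ≈ -1.3333)
f(t, g) = g²
(w(-3)*f(X, 6))*6 = (1*6²)*6 = (1*36)*6 = 36*6 = 216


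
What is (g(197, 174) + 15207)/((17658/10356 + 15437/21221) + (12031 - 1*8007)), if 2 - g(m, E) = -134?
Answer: 561974903978/147477940369 ≈ 3.8106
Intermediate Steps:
g(m, E) = 136 (g(m, E) = 2 - 1*(-134) = 2 + 134 = 136)
(g(197, 174) + 15207)/((17658/10356 + 15437/21221) + (12031 - 1*8007)) = (136 + 15207)/((17658/10356 + 15437/21221) + (12031 - 1*8007)) = 15343/((17658*(1/10356) + 15437*(1/21221)) + (12031 - 8007)) = 15343/((2943/1726 + 15437/21221) + 4024) = 15343/(89097665/36627446 + 4024) = 15343/(147477940369/36627446) = 15343*(36627446/147477940369) = 561974903978/147477940369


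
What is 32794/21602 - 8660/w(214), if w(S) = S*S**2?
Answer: 40150675977/26463378886 ≈ 1.5172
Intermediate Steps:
w(S) = S**3
32794/21602 - 8660/w(214) = 32794/21602 - 8660/(214**3) = 32794*(1/21602) - 8660/9800344 = 16397/10801 - 8660*1/9800344 = 16397/10801 - 2165/2450086 = 40150675977/26463378886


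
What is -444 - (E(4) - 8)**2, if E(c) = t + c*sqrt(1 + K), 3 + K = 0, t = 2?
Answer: -448 + 48*I*sqrt(2) ≈ -448.0 + 67.882*I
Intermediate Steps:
K = -3 (K = -3 + 0 = -3)
E(c) = 2 + I*c*sqrt(2) (E(c) = 2 + c*sqrt(1 - 3) = 2 + c*sqrt(-2) = 2 + c*(I*sqrt(2)) = 2 + I*c*sqrt(2))
-444 - (E(4) - 8)**2 = -444 - ((2 + I*4*sqrt(2)) - 8)**2 = -444 - ((2 + 4*I*sqrt(2)) - 8)**2 = -444 - (-6 + 4*I*sqrt(2))**2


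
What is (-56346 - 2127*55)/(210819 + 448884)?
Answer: -57777/219901 ≈ -0.26274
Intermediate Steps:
(-56346 - 2127*55)/(210819 + 448884) = (-56346 - 116985)/659703 = -173331*1/659703 = -57777/219901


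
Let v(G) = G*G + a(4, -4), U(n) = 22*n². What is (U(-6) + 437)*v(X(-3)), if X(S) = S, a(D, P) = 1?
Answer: 12290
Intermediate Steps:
v(G) = 1 + G² (v(G) = G*G + 1 = G² + 1 = 1 + G²)
(U(-6) + 437)*v(X(-3)) = (22*(-6)² + 437)*(1 + (-3)²) = (22*36 + 437)*(1 + 9) = (792 + 437)*10 = 1229*10 = 12290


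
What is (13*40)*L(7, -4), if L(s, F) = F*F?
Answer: 8320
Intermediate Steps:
L(s, F) = F**2
(13*40)*L(7, -4) = (13*40)*(-4)**2 = 520*16 = 8320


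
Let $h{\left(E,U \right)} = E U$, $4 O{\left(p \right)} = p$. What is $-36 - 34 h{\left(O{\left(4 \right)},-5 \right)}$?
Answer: $134$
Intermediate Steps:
$O{\left(p \right)} = \frac{p}{4}$
$-36 - 34 h{\left(O{\left(4 \right)},-5 \right)} = -36 - 34 \cdot \frac{1}{4} \cdot 4 \left(-5\right) = -36 - 34 \cdot 1 \left(-5\right) = -36 - -170 = -36 + 170 = 134$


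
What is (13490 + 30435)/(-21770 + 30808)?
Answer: 43925/9038 ≈ 4.8600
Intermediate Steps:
(13490 + 30435)/(-21770 + 30808) = 43925/9038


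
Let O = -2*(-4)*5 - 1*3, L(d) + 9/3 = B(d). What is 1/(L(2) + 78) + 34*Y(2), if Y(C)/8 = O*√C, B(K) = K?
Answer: 1/77 + 10064*√2 ≈ 14233.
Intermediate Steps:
L(d) = -3 + d
O = 37 (O = 8*5 - 3 = 40 - 3 = 37)
Y(C) = 296*√C (Y(C) = 8*(37*√C) = 296*√C)
1/(L(2) + 78) + 34*Y(2) = 1/((-3 + 2) + 78) + 34*(296*√2) = 1/(-1 + 78) + 10064*√2 = 1/77 + 10064*√2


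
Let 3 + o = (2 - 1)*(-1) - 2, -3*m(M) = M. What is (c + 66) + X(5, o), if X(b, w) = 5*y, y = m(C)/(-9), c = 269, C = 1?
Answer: 9050/27 ≈ 335.19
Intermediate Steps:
m(M) = -M/3
y = 1/27 (y = -1/3*1/(-9) = -1/3*(-1/9) = 1/27 ≈ 0.037037)
o = -6 (o = -3 + ((2 - 1)*(-1) - 2) = -3 + (1*(-1) - 2) = -3 + (-1 - 2) = -3 - 3 = -6)
X(b, w) = 5/27 (X(b, w) = 5*(1/27) = 5/27)
(c + 66) + X(5, o) = (269 + 66) + 5/27 = 335 + 5/27 = 9050/27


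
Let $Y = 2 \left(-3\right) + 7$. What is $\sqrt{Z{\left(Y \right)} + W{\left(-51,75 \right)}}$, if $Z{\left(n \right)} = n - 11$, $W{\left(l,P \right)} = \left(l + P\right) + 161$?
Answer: $5 \sqrt{7} \approx 13.229$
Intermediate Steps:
$W{\left(l,P \right)} = 161 + P + l$ ($W{\left(l,P \right)} = \left(P + l\right) + 161 = 161 + P + l$)
$Y = 1$ ($Y = -6 + 7 = 1$)
$Z{\left(n \right)} = -11 + n$ ($Z{\left(n \right)} = n - 11 = -11 + n$)
$\sqrt{Z{\left(Y \right)} + W{\left(-51,75 \right)}} = \sqrt{\left(-11 + 1\right) + \left(161 + 75 - 51\right)} = \sqrt{-10 + 185} = \sqrt{175} = 5 \sqrt{7}$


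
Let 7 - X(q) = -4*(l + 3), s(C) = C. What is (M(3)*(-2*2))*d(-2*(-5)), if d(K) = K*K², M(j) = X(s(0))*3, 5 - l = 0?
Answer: -468000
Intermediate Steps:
l = 5 (l = 5 - 1*0 = 5 + 0 = 5)
X(q) = 39 (X(q) = 7 - (-4)*(5 + 3) = 7 - (-4)*8 = 7 - 1*(-32) = 7 + 32 = 39)
M(j) = 117 (M(j) = 39*3 = 117)
d(K) = K³
(M(3)*(-2*2))*d(-2*(-5)) = (117*(-2*2))*(-2*(-5))³ = (117*(-4))*10³ = -468*1000 = -468000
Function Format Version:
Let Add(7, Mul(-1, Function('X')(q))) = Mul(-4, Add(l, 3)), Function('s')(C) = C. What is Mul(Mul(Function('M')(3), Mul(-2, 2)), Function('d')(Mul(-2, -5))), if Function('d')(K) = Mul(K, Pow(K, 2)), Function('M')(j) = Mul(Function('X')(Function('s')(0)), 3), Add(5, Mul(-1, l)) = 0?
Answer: -468000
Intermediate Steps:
l = 5 (l = Add(5, Mul(-1, 0)) = Add(5, 0) = 5)
Function('X')(q) = 39 (Function('X')(q) = Add(7, Mul(-1, Mul(-4, Add(5, 3)))) = Add(7, Mul(-1, Mul(-4, 8))) = Add(7, Mul(-1, -32)) = Add(7, 32) = 39)
Function('M')(j) = 117 (Function('M')(j) = Mul(39, 3) = 117)
Function('d')(K) = Pow(K, 3)
Mul(Mul(Function('M')(3), Mul(-2, 2)), Function('d')(Mul(-2, -5))) = Mul(Mul(117, Mul(-2, 2)), Pow(Mul(-2, -5), 3)) = Mul(Mul(117, -4), Pow(10, 3)) = Mul(-468, 1000) = -468000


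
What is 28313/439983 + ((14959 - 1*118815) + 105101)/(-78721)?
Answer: 1681048838/34635901743 ≈ 0.048535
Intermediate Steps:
28313/439983 + ((14959 - 1*118815) + 105101)/(-78721) = 28313*(1/439983) + ((14959 - 118815) + 105101)*(-1/78721) = 28313/439983 + (-103856 + 105101)*(-1/78721) = 28313/439983 + 1245*(-1/78721) = 28313/439983 - 1245/78721 = 1681048838/34635901743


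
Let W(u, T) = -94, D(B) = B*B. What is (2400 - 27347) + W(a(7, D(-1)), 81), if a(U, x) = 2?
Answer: -25041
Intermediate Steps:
D(B) = B**2
(2400 - 27347) + W(a(7, D(-1)), 81) = (2400 - 27347) - 94 = -24947 - 94 = -25041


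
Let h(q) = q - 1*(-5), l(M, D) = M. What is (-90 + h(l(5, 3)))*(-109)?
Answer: 8720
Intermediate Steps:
h(q) = 5 + q (h(q) = q + 5 = 5 + q)
(-90 + h(l(5, 3)))*(-109) = (-90 + (5 + 5))*(-109) = (-90 + 10)*(-109) = -80*(-109) = 8720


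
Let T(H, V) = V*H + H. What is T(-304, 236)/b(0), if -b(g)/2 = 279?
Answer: 12008/93 ≈ 129.12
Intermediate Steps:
T(H, V) = H + H*V (T(H, V) = H*V + H = H + H*V)
b(g) = -558 (b(g) = -2*279 = -558)
T(-304, 236)/b(0) = -304*(1 + 236)/(-558) = -304*237*(-1/558) = -72048*(-1/558) = 12008/93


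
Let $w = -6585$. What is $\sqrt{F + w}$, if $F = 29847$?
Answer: $\sqrt{23262} \approx 152.52$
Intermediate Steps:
$\sqrt{F + w} = \sqrt{29847 - 6585} = \sqrt{23262}$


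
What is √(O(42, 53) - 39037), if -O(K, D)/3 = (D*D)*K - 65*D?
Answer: 34*I*√331 ≈ 618.58*I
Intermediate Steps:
O(K, D) = 195*D - 3*K*D² (O(K, D) = -3*((D*D)*K - 65*D) = -3*(D²*K - 65*D) = -3*(K*D² - 65*D) = -3*(-65*D + K*D²) = 195*D - 3*K*D²)
√(O(42, 53) - 39037) = √(3*53*(65 - 1*53*42) - 39037) = √(3*53*(65 - 2226) - 39037) = √(3*53*(-2161) - 39037) = √(-343599 - 39037) = √(-382636) = 34*I*√331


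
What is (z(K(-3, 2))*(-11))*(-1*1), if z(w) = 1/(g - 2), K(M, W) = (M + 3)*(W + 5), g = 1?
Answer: -11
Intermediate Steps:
K(M, W) = (3 + M)*(5 + W)
z(w) = -1 (z(w) = 1/(1 - 2) = 1/(-1) = -1)
(z(K(-3, 2))*(-11))*(-1*1) = (-1*(-11))*(-1*1) = 11*(-1) = -11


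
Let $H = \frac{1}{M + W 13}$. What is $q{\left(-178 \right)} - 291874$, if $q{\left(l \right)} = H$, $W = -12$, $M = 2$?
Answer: $- \frac{44948597}{154} \approx -2.9187 \cdot 10^{5}$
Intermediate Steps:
$H = - \frac{1}{154}$ ($H = \frac{1}{2 - 156} = \frac{1}{-154} = - \frac{1}{154} \approx -0.0064935$)
$q{\left(l \right)} = - \frac{1}{154}$
$q{\left(-178 \right)} - 291874 = - \frac{1}{154} - 291874 = - \frac{44948597}{154}$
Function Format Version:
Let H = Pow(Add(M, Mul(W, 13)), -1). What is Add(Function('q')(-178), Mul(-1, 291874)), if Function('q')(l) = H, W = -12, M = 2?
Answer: Rational(-44948597, 154) ≈ -2.9187e+5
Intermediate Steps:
H = Rational(-1, 154) (H = Pow(Add(2, Mul(-12, 13)), -1) = Pow(Add(2, -156), -1) = Pow(-154, -1) = Rational(-1, 154) ≈ -0.0064935)
Function('q')(l) = Rational(-1, 154)
Add(Function('q')(-178), Mul(-1, 291874)) = Add(Rational(-1, 154), Mul(-1, 291874)) = Add(Rational(-1, 154), -291874) = Rational(-44948597, 154)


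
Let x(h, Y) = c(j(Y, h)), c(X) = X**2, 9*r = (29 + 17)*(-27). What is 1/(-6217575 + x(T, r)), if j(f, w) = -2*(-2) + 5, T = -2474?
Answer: -1/6217494 ≈ -1.6084e-7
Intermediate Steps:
j(f, w) = 9 (j(f, w) = 4 + 5 = 9)
r = -138 (r = ((29 + 17)*(-27))/9 = (46*(-27))/9 = (1/9)*(-1242) = -138)
x(h, Y) = 81 (x(h, Y) = 9**2 = 81)
1/(-6217575 + x(T, r)) = 1/(-6217575 + 81) = 1/(-6217494) = -1/6217494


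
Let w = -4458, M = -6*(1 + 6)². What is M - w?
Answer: 4164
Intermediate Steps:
M = -294 (M = -6*7² = -6*49 = -294)
M - w = -294 - 1*(-4458) = -294 + 4458 = 4164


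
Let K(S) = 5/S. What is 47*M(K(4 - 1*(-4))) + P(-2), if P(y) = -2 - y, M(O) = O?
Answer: 235/8 ≈ 29.375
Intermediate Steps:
47*M(K(4 - 1*(-4))) + P(-2) = 47*(5/(4 - 1*(-4))) + (-2 - 1*(-2)) = 47*(5/(4 + 4)) + (-2 + 2) = 47*(5/8) + 0 = 235/8 + 0 = 235/8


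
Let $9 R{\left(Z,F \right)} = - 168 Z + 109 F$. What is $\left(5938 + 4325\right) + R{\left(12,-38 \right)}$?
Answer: $\frac{86209}{9} \approx 9578.8$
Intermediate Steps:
$R{\left(Z,F \right)} = - \frac{56 Z}{3} + \frac{109 F}{9}$ ($R{\left(Z,F \right)} = \frac{- 168 Z + 109 F}{9} = - \frac{56 Z}{3} + \frac{109 F}{9}$)
$\left(5938 + 4325\right) + R{\left(12,-38 \right)} = \left(5938 + 4325\right) + \left(\left(- \frac{56}{3}\right) 12 + \frac{109}{9} \left(-38\right)\right) = 10263 - \frac{6158}{9} = \frac{86209}{9}$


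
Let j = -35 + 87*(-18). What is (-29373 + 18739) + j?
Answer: -12235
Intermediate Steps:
j = -1601 (j = -35 - 1566 = -1601)
(-29373 + 18739) + j = (-29373 + 18739) - 1601 = -10634 - 1601 = -12235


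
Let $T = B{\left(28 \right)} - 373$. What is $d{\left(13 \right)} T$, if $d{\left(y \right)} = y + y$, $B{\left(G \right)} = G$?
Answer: $-8970$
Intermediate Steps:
$d{\left(y \right)} = 2 y$
$T = -345$ ($T = 28 - 373 = -345$)
$d{\left(13 \right)} T = 2 \cdot 13 \left(-345\right) = 26 \left(-345\right) = -8970$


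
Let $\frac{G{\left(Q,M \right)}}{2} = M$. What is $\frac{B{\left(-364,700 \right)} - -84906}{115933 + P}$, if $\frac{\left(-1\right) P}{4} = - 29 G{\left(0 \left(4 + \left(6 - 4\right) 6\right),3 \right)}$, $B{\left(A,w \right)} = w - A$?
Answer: $\frac{85970}{116629} \approx 0.73712$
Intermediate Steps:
$G{\left(Q,M \right)} = 2 M$
$P = 696$ ($P = - 4 \left(- 29 \cdot 2 \cdot 3\right) = - 4 \left(\left(-29\right) 6\right) = \left(-4\right) \left(-174\right) = 696$)
$\frac{B{\left(-364,700 \right)} - -84906}{115933 + P} = \frac{\left(700 - -364\right) - -84906}{115933 + 696} = \frac{\left(700 + 364\right) + 84906}{116629} = \left(1064 + 84906\right) \frac{1}{116629} = 85970 \cdot \frac{1}{116629} = \frac{85970}{116629}$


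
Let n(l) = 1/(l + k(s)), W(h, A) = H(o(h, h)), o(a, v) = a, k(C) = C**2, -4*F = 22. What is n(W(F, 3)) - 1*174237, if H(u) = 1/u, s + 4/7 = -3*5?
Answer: -22754132002/130593 ≈ -1.7424e+5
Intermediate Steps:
s = -109/7 (s = -4/7 - 3*5 = -4/7 - 15 = -109/7 ≈ -15.571)
F = -11/2 (F = -1/4*22 = -11/2 ≈ -5.5000)
W(h, A) = 1/h
n(l) = 1/(11881/49 + l) (n(l) = 1/(l + (-109/7)**2) = 1/(l + 11881/49) = 1/(11881/49 + l))
n(W(F, 3)) - 1*174237 = 49/(11881 + 49/(-11/2)) - 1*174237 = 49/(11881 + 49*(-2/11)) - 174237 = 49/(11881 - 98/11) - 174237 = 49/(130593/11) - 174237 = 49*(11/130593) - 174237 = 539/130593 - 174237 = -22754132002/130593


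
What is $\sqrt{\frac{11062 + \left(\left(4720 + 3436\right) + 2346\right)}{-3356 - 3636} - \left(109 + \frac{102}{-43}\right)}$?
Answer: $\frac{i \sqrt{154957970863}}{37582} \approx 10.474 i$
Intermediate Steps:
$\sqrt{\frac{11062 + \left(\left(4720 + 3436\right) + 2346\right)}{-3356 - 3636} - \left(109 + \frac{102}{-43}\right)} = \sqrt{\frac{11062 + \left(8156 + 2346\right)}{-6992} - \frac{4585}{43}} = \sqrt{\left(11062 + 10502\right) \left(- \frac{1}{6992}\right) + \left(\frac{102}{43} - 109\right)} = \sqrt{21564 \left(- \frac{1}{6992}\right) - \frac{4585}{43}} = \sqrt{- \frac{5391}{1748} - \frac{4585}{43}} = \sqrt{- \frac{8246393}{75164}} = \frac{i \sqrt{154957970863}}{37582}$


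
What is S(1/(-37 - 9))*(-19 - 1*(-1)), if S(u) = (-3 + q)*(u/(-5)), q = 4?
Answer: -9/115 ≈ -0.078261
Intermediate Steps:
S(u) = -u/5 (S(u) = (-3 + 4)*(u/(-5)) = 1*(u*(-⅕)) = 1*(-u/5) = -u/5)
S(1/(-37 - 9))*(-19 - 1*(-1)) = (-1/(5*(-37 - 9)))*(-19 - 1*(-1)) = (-⅕/(-46))*(-19 + 1) = -⅕*(-1/46)*(-18) = (1/230)*(-18) = -9/115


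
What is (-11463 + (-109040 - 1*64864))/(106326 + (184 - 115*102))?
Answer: -26481/13540 ≈ -1.9558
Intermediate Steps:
(-11463 + (-109040 - 1*64864))/(106326 + (184 - 115*102)) = (-11463 + (-109040 - 64864))/(106326 + (184 - 11730)) = (-11463 - 173904)/(106326 - 11546) = -185367/94780 = -185367*1/94780 = -26481/13540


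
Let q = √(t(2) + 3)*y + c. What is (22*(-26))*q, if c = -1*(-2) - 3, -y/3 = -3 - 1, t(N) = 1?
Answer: -13156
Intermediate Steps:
y = 12 (y = -3*(-3 - 1) = -3*(-4) = 12)
c = -1 (c = 2 - 3 = -1)
q = 23 (q = √(1 + 3)*12 - 1 = √4*12 - 1 = 2*12 - 1 = 24 - 1 = 23)
(22*(-26))*q = (22*(-26))*23 = -572*23 = -13156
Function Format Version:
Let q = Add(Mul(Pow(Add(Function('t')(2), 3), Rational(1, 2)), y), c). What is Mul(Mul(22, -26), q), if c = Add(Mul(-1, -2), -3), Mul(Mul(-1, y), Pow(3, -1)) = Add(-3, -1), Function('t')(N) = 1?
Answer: -13156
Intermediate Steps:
y = 12 (y = Mul(-3, Add(-3, -1)) = Mul(-3, -4) = 12)
c = -1 (c = Add(2, -3) = -1)
q = 23 (q = Add(Mul(Pow(Add(1, 3), Rational(1, 2)), 12), -1) = Add(Mul(Pow(4, Rational(1, 2)), 12), -1) = Add(Mul(2, 12), -1) = Add(24, -1) = 23)
Mul(Mul(22, -26), q) = Mul(Mul(22, -26), 23) = Mul(-572, 23) = -13156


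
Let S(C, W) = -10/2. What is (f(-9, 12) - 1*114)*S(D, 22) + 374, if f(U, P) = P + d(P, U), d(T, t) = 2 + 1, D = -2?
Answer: 869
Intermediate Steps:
d(T, t) = 3
f(U, P) = 3 + P (f(U, P) = P + 3 = 3 + P)
S(C, W) = -5 (S(C, W) = -10*1/2 = -5)
(f(-9, 12) - 1*114)*S(D, 22) + 374 = ((3 + 12) - 1*114)*(-5) + 374 = (15 - 114)*(-5) + 374 = -99*(-5) + 374 = 495 + 374 = 869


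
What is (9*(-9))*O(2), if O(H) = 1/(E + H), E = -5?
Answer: 27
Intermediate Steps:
O(H) = 1/(-5 + H)
(9*(-9))*O(2) = (9*(-9))/(-5 + 2) = -81/(-3) = -81*(-⅓) = 27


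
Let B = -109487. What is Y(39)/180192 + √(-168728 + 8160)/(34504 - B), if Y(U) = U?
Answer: 13/60064 + 2*I*√40142/143991 ≈ 0.00021644 + 0.0027829*I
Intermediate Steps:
Y(39)/180192 + √(-168728 + 8160)/(34504 - B) = 39/180192 + √(-168728 + 8160)/(34504 - 1*(-109487)) = 39*(1/180192) + √(-160568)/(34504 + 109487) = 13/60064 + (2*I*√40142)/143991 = 13/60064 + (2*I*√40142)*(1/143991) = 13/60064 + 2*I*√40142/143991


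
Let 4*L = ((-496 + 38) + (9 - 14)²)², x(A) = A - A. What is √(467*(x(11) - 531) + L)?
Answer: I*√804419/2 ≈ 448.45*I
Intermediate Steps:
x(A) = 0
L = 187489/4 (L = ((-496 + 38) + (9 - 14)²)²/4 = (-458 + (-5)²)²/4 = (-458 + 25)²/4 = (¼)*(-433)² = (¼)*187489 = 187489/4 ≈ 46872.)
√(467*(x(11) - 531) + L) = √(467*(0 - 531) + 187489/4) = √(467*(-531) + 187489/4) = √(-247977 + 187489/4) = √(-804419/4) = I*√804419/2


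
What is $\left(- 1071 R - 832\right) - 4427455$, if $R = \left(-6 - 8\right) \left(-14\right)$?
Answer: $-4638203$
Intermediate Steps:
$R = 196$ ($R = \left(-6 - 8\right) \left(-14\right) = \left(-14\right) \left(-14\right) = 196$)
$\left(- 1071 R - 832\right) - 4427455 = \left(\left(-1071\right) 196 - 832\right) - 4427455 = \left(-209916 - 832\right) - 4427455 = -210748 - 4427455 = -4638203$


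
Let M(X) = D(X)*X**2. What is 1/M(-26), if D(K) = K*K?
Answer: 1/456976 ≈ 2.1883e-6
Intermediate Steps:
D(K) = K**2
M(X) = X**4 (M(X) = X**2*X**2 = X**4)
1/M(-26) = 1/((-26)**4) = 1/456976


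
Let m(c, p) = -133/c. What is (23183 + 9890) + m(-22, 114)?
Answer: 727739/22 ≈ 33079.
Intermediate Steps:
(23183 + 9890) + m(-22, 114) = (23183 + 9890) - 133/(-22) = 33073 - 133*(-1/22) = 33073 + 133/22 = 727739/22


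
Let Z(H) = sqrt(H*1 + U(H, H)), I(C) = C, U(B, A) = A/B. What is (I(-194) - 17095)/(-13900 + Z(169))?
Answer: 24031710/19320983 + 17289*sqrt(170)/193209830 ≈ 1.2450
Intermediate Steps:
Z(H) = sqrt(1 + H) (Z(H) = sqrt(H*1 + H/H) = sqrt(H + 1) = sqrt(1 + H))
(I(-194) - 17095)/(-13900 + Z(169)) = (-194 - 17095)/(-13900 + sqrt(1 + 169)) = -17289/(-13900 + sqrt(170))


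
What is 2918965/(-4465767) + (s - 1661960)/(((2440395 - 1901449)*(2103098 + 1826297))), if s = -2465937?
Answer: -6181603197494813549/9457296419624002890 ≈ -0.65363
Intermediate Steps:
2918965/(-4465767) + (s - 1661960)/(((2440395 - 1901449)*(2103098 + 1826297))) = 2918965/(-4465767) + (-2465937 - 1661960)/(((2440395 - 1901449)*(2103098 + 1826297))) = 2918965*(-1/4465767) - 4127897/(538946*3929395) = -2918965/4465767 - 4127897/2117731717670 = -6181603197494813549/9457296419624002890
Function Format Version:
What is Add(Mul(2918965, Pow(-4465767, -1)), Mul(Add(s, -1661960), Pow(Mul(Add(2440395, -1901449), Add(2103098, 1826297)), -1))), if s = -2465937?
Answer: Rational(-6181603197494813549, 9457296419624002890) ≈ -0.65363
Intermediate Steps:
Add(Mul(2918965, Pow(-4465767, -1)), Mul(Add(s, -1661960), Pow(Mul(Add(2440395, -1901449), Add(2103098, 1826297)), -1))) = Add(Mul(2918965, Pow(-4465767, -1)), Mul(Add(-2465937, -1661960), Pow(Mul(Add(2440395, -1901449), Add(2103098, 1826297)), -1))) = Add(Mul(2918965, Rational(-1, 4465767)), Mul(-4127897, Pow(Mul(538946, 3929395), -1))) = Add(Rational(-2918965, 4465767), Mul(-4127897, Pow(2117731717670, -1))) = Add(Rational(-2918965, 4465767), Mul(-4127897, Rational(1, 2117731717670))) = Add(Rational(-2918965, 4465767), Rational(-4127897, 2117731717670)) = Rational(-6181603197494813549, 9457296419624002890)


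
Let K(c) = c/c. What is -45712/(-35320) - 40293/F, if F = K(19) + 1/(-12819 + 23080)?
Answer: -1825307541227/45306730 ≈ -40288.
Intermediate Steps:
K(c) = 1
F = 10262/10261 (F = 1 + 1/(-12819 + 23080) = 1 + 1/10261 = 10262/10261 ≈ 1.0001)
-45712/(-35320) - 40293/F = -45712/(-35320) - 40293/10262/10261 = -45712*(-1/35320) - 40293*10261/10262 = 5714/4415 - 413446473/10262 = -1825307541227/45306730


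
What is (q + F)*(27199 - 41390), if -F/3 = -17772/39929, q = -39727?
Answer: 22509850296797/39929 ≈ 5.6375e+8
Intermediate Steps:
F = 53316/39929 (F = -(-53316)/39929 = -3*(-17772/39929) = 53316/39929 ≈ 1.3353)
(q + F)*(27199 - 41390) = (-39727 + 53316/39929)*(27199 - 41390) = -1586206067/39929*(-14191) = 22509850296797/39929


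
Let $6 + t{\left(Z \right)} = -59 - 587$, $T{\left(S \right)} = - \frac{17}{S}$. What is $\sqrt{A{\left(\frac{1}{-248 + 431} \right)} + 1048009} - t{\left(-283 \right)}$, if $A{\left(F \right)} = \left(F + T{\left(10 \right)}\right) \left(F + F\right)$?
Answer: $652 + \frac{4 \sqrt{54838707470}}{915} \approx 1675.7$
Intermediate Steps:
$A{\left(F \right)} = 2 F \left(- \frac{17}{10} + F\right)$ ($A{\left(F \right)} = \left(F - \frac{17}{10}\right) \left(F + F\right) = \left(F - \frac{17}{10}\right) 2 F = \left(- \frac{17}{10} + F\right) 2 F = 2 F \left(- \frac{17}{10} + F\right)$)
$t{\left(Z \right)} = -652$ ($t{\left(Z \right)} = -6 - 646 = -652$)
$\sqrt{A{\left(\frac{1}{-248 + 431} \right)} + 1048009} - t{\left(-283 \right)} = \sqrt{\frac{-17 + \frac{10}{-248 + 431}}{5 \left(-248 + 431\right)} + 1048009} - -652 = \sqrt{\frac{-17 + \frac{10}{183}}{5 \cdot 183} + 1048009} + 652 = \sqrt{\frac{1}{5} \cdot \frac{1}{183} \left(-17 + 10 \cdot \frac{1}{183}\right) + 1048009} + 652 = \sqrt{\frac{1}{5} \cdot \frac{1}{183} \left(-17 + \frac{10}{183}\right) + 1048009} + 652 = \sqrt{\frac{1}{5} \cdot \frac{1}{183} \left(- \frac{3101}{183}\right) + 1048009} + 652 = \sqrt{- \frac{3101}{167445} + 1048009} + 652 = \sqrt{\frac{175483863904}{167445}} + 652 = \frac{4 \sqrt{54838707470}}{915} + 652 = 652 + \frac{4 \sqrt{54838707470}}{915}$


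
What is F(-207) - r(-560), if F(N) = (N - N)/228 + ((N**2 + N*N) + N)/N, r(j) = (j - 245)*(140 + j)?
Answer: -338513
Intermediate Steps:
r(j) = (-245 + j)*(140 + j)
F(N) = (N + 2*N**2)/N (F(N) = 0*(1/228) + ((N**2 + N**2) + N)/N = 0 + (2*N**2 + N)/N = 0 + (N + 2*N**2)/N = (N + 2*N**2)/N)
F(-207) - r(-560) = (1 + 2*(-207)) - (-34300 + (-560)**2 - 105*(-560)) = (1 - 414) - (-34300 + 313600 + 58800) = -413 - 1*338100 = -413 - 338100 = -338513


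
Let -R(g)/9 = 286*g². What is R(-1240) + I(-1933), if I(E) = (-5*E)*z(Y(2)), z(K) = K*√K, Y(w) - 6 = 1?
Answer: -3957782400 + 67655*√7 ≈ -3.9576e+9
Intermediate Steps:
Y(w) = 7 (Y(w) = 6 + 1 = 7)
R(g) = -2574*g²
z(K) = K^(3/2)
I(E) = -35*E*√7 (I(E) = (-5*E)*7^(3/2) = (-5*E)*(7*√7) = -35*E*√7)
R(-1240) + I(-1933) = -2574*(-1240)² - 35*(-1933)*√7 = -2574*1537600 + 67655*√7 = -3957782400 + 67655*√7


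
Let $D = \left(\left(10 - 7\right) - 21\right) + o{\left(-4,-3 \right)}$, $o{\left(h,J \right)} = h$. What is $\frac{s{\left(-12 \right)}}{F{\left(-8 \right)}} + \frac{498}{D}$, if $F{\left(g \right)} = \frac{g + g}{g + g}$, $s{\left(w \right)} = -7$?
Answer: $- \frac{326}{11} \approx -29.636$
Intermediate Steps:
$F{\left(g \right)} = 1$ ($F{\left(g \right)} = \frac{2 g}{2 g} = 2 g \frac{1}{2 g} = 1$)
$D = -22$ ($D = \left(\left(10 - 7\right) - 21\right) - 4 = \left(3 - 21\right) - 4 = -18 - 4 = -22$)
$\frac{s{\left(-12 \right)}}{F{\left(-8 \right)}} + \frac{498}{D} = - \frac{7}{1} + \frac{498}{-22} = \left(-7\right) 1 + 498 \left(- \frac{1}{22}\right) = -7 - \frac{249}{11} = - \frac{326}{11}$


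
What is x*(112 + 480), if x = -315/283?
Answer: -186480/283 ≈ -658.94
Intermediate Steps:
x = -315/283 (x = -315*1/283 = -315/283 ≈ -1.1131)
x*(112 + 480) = -315*(112 + 480)/283 = -315/283*592 = -186480/283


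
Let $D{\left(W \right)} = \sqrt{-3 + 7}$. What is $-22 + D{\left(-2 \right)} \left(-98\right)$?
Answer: $-218$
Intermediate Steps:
$D{\left(W \right)} = 2$ ($D{\left(W \right)} = \sqrt{4} = 2$)
$-22 + D{\left(-2 \right)} \left(-98\right) = -22 + 2 \left(-98\right) = -22 - 196 = -218$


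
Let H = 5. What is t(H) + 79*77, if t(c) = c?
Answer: 6088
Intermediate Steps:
t(H) + 79*77 = 5 + 79*77 = 5 + 6083 = 6088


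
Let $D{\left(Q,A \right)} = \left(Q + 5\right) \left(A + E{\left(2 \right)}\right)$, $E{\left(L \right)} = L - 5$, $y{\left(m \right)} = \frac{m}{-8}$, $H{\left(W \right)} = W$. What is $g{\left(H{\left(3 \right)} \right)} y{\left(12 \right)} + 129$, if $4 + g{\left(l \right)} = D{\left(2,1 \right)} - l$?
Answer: $\frac{321}{2} \approx 160.5$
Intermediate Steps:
$y{\left(m \right)} = - \frac{m}{8}$ ($y{\left(m \right)} = m \left(- \frac{1}{8}\right) = - \frac{m}{8}$)
$E{\left(L \right)} = -5 + L$
$D{\left(Q,A \right)} = \left(-3 + A\right) \left(5 + Q\right)$ ($D{\left(Q,A \right)} = \left(Q + 5\right) \left(A + \left(-5 + 2\right)\right) = \left(5 + Q\right) \left(A - 3\right) = \left(5 + Q\right) \left(-3 + A\right) = \left(-3 + A\right) \left(5 + Q\right)$)
$g{\left(l \right)} = -18 - l$ ($g{\left(l \right)} = -4 - \left(14 + l\right) = -18 - l$)
$g{\left(H{\left(3 \right)} \right)} y{\left(12 \right)} + 129 = \left(-18 - 3\right) \left(\left(- \frac{1}{8}\right) 12\right) + 129 = \left(-18 - 3\right) \left(- \frac{3}{2}\right) + 129 = \left(-21\right) \left(- \frac{3}{2}\right) + 129 = \frac{63}{2} + 129 = \frac{321}{2}$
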